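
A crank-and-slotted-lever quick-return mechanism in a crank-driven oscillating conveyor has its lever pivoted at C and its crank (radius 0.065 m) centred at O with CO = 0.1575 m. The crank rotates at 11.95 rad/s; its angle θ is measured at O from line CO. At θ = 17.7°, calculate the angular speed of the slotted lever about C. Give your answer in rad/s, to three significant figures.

ω = 11.95 rad/s
Crank pin A relative to C: A = (d + r cosθ, r sinθ); lever angle φ = atan2(r sinθ, d + r cosθ).
Differentiating tanφ: φ̇ = rω(d cosθ + r)/(d² + r² + 2dr cosθ).
d² + r² + 2dr cosθ = |CA|² = 0.048537 m²;  d cosθ + r = +0.21504 m.
|ω_lever| = |0.065·11.95·+0.21504| / 0.048537 = 3.4414 rad/s.

3.44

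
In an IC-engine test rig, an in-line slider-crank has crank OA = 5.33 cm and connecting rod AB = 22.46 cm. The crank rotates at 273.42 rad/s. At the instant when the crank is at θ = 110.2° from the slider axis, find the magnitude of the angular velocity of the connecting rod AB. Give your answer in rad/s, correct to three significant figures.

ω = 273.4 rad/s
The rod makes angle φ with the slider axis where L sinφ = r sinθ; differentiating, L cosφ·φ̇ = r ω cosθ.
L cosφ = √(L² − r² sin²θ) = 0.21896 m.
|ω_rod| = r ω |cosθ| / √(L² − r² sin²θ) = 0.0533·273.4·0.34530/0.21896 = 22.982 rad/s.

23.0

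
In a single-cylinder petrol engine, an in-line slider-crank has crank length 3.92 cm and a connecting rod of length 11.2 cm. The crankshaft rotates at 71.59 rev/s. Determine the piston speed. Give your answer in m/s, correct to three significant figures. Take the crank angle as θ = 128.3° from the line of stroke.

10.7

ω = 2π·71.6 = 449.8 rad/s
For an in-line slider-crank, x = r cosθ + √(L² − r² sin²θ), so v = −rω sinθ·[1 + r cosθ/√(L² − r² sin²θ)].
With r = 0.0392 m, L = 0.112 m, θ = 128.3°: √(L² − r² sin²θ) = 0.10769 m.
v = −0.0392·449.8·0.78478·[1 + 0.0392·-0.61978/0.10769] = -10.716 m/s.
|v| = 10.716 m/s.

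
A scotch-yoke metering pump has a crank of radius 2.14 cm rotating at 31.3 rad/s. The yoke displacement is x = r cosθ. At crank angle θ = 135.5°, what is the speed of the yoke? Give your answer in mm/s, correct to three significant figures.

ω = 31.3 rad/s
x = r cosθ ⇒ ẋ = −rω sinθ.
|v| = rω|sinθ| = 0.0214·31.3·|sin 135.5°| = 0.46948 m/s = 469.48 mm/s.

469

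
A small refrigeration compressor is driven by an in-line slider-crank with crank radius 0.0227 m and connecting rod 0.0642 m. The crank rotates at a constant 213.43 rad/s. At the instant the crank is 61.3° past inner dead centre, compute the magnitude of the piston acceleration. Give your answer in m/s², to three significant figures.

299

ω = 213.4 rad/s
x(θ) = r cosθ + √(L² − r² sin²θ); with ω constant, a = ω²·d²x/dθ².
d²x/dθ² = −r cosθ − r²(cos2θ)/√u − r⁴ sin²2θ/(4u^{3/2}),  u = L² − r² sin²θ = 0.00372518 m².
Substituting r = 0.0227 m, L = 0.0642 m, θ = 61.3°: d²x/dθ² = -0.0065596 m.
a = ω²·d²x/dθ² = (213.4)²·(-0.0065596) = -298.81 m/s²;  |a| = 298.81 m/s².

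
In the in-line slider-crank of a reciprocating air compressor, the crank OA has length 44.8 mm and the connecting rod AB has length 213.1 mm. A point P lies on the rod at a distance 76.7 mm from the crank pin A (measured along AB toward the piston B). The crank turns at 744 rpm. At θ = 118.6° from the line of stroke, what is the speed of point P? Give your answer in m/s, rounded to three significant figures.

ω = 77.91 rad/s.  Crank-pin speed |V_A| = rω = 3.4904 m/s, perpendicular to OA.
Rod angle: sinφ = −(r/L) sinθ ⇒ φ = -10.637°; ω_rod = −rω cosθ/√(L²−r²sin²θ) = +7.9777 rad/s.
V_P = V_A + ω_rod × AP, with AP = 0.0767 m along the rod.
Components: V_Px = −rω sinθ − a·ω_rod·sinφ = -2.9516 m/s;  V_Py = rω cosθ + a·ω_rod·cosφ = -1.0695 m/s.
|V_P| = √(V_Px² + V_Py²) = 3.1394 m/s.

3.14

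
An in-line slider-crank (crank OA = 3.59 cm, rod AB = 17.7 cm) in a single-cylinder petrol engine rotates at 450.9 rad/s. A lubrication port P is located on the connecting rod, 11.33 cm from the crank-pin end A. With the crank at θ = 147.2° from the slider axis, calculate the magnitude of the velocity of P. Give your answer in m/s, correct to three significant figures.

ω = 450.9 rad/s.  Crank-pin speed |V_A| = rω = 16.187 m/s, perpendicular to OA.
Rod angle: sinφ = −(r/L) sinθ ⇒ φ = -6.308°; ω_rod = −rω cosθ/√(L²−r²sin²θ) = +77.341 rad/s.
V_P = V_A + ω_rod × AP, with AP = 0.1133 m along the rod.
Components: V_Px = −rω sinθ − a·ω_rod·sinφ = -7.806 m/s;  V_Py = rω cosθ + a·ω_rod·cosφ = -4.8968 m/s.
|V_P| = √(V_Px² + V_Py²) = 9.2148 m/s.

9.21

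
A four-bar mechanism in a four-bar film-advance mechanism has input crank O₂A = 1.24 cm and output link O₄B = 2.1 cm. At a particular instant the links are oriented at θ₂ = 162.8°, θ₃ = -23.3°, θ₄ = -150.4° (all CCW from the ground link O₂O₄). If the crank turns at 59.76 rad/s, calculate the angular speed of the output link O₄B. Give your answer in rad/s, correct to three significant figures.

4.70

ω₂ = 59.76 rad/s
Differentiating the loop-closure r₂e^{iθ₂}+r₃e^{iθ₃}=r₁+r₄e^{iθ₄} gives r₂ω₂e^{iθ₂}+r₃ω₃e^{iθ₃}=r₄ω₄e^{iθ₄}.
Eliminating the other unknown: ω₄ = r₂ω₂ sin(θ₂−θ₃) / [r₄ sin(θ₄−θ₃)].
Numerator sine = -0.10626; denominator sine = -0.79758.
Result = 0.0124·59.76·(-0.10626) / (0.021·(-0.79758)) = +4.7014 rad/s; magnitude 4.7014 rad/s.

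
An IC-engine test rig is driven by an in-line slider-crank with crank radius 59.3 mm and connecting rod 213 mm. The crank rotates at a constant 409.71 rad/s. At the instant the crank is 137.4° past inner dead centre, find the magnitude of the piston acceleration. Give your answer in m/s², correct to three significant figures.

7030

ω = 409.7 rad/s
x(θ) = r cosθ + √(L² − r² sin²θ); with ω constant, a = ω²·d²x/dθ².
d²x/dθ² = −r cosθ − r²(cos2θ)/√u − r⁴ sin²2θ/(4u^{3/2}),  u = L² − r² sin²θ = 0.0437579 m².
Substituting r = 0.0593 m, L = 0.213 m, θ = 137.4°: d²x/dθ² = +0.041909 m.
a = ω²·d²x/dθ² = (409.7)²·(+0.041909) = +7034.9 m/s²;  |a| = 7034.9 m/s².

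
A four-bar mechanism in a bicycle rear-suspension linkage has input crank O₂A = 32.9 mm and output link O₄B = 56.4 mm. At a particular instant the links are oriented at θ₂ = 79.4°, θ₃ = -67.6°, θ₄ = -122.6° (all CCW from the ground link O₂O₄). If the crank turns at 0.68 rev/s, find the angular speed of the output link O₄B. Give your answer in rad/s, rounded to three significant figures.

ω₂ = 4.273 rad/s (from 0.68 rev/s).
Differentiating the loop-closure r₂e^{iθ₂}+r₃e^{iθ₃}=r₁+r₄e^{iθ₄} gives r₂ω₂e^{iθ₂}+r₃ω₃e^{iθ₃}=r₄ω₄e^{iθ₄}.
Eliminating the other unknown: ω₄ = r₂ω₂ sin(θ₂−θ₃) / [r₄ sin(θ₄−θ₃)].
Numerator sine = +0.54464; denominator sine = -0.81915.
Result = 0.0329·4.273·(+0.54464) / (0.0564·(-0.81915)) = -1.6571 rad/s; magnitude 1.6571 rad/s.

1.66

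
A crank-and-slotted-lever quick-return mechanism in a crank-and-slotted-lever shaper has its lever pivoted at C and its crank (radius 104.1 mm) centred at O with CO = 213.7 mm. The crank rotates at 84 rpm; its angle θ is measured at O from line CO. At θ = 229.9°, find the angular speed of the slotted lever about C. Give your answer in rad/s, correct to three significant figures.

1.10

ω = 8.796 rad/s (from 84 rpm).
Crank pin A relative to C: A = (d + r cosθ, r sinθ); lever angle φ = atan2(r sinθ, d + r cosθ).
Differentiating tanφ: φ̇ = rω(d cosθ + r)/(d² + r² + 2dr cosθ).
d² + r² + 2dr cosθ = |CA|² = 0.0278459 m²;  d cosθ + r = -0.033549 m.
|ω_lever| = |0.1041·8.796·-0.033549| / 0.0278459 = 1.1033 rad/s.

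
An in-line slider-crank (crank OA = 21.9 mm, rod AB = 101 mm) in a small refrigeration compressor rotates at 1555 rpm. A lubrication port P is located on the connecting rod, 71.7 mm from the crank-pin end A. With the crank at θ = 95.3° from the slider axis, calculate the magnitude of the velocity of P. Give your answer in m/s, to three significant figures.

3.50

ω = 162.8 rad/s.  Crank-pin speed |V_A| = rω = 3.5662 m/s, perpendicular to OA.
Rod angle: sinφ = −(r/L) sinθ ⇒ φ = -12.469°; ω_rod = −rω cosθ/√(L²−r²sin²θ) = +3.3403 rad/s.
V_P = V_A + ω_rod × AP, with AP = 0.0717 m along the rod.
Components: V_Px = −rω sinθ − a·ω_rod·sinφ = -3.4992 m/s;  V_Py = rω cosθ + a·ω_rod·cosφ = -0.095562 m/s.
|V_P| = √(V_Px² + V_Py²) = 3.5005 m/s.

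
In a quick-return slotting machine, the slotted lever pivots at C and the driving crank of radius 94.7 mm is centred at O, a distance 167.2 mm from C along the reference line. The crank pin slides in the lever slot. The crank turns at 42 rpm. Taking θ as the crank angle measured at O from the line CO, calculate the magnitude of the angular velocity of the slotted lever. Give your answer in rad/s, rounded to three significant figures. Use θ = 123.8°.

ω = 4.398 rad/s (from 42 rpm).
Crank pin A relative to C: A = (d + r cosθ, r sinθ); lever angle φ = atan2(r sinθ, d + r cosθ).
Differentiating tanφ: φ̇ = rω(d cosθ + r)/(d² + r² + 2dr cosθ).
d² + r² + 2dr cosθ = |CA|² = 0.0193073 m²;  d cosθ + r = +0.0016874 m.
|ω_lever| = |0.0947·4.398·+0.0016874| / 0.0193073 = 0.036401 rad/s.

0.0364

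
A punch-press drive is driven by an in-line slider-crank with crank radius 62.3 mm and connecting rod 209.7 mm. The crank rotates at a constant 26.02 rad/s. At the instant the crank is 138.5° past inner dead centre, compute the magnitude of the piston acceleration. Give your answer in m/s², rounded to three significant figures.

29.7

ω = 26.02 rad/s
x(θ) = r cosθ + √(L² − r² sin²θ); with ω constant, a = ω²·d²x/dθ².
d²x/dθ² = −r cosθ − r²(cos2θ)/√u − r⁴ sin²2θ/(4u^{3/2}),  u = L² − r² sin²θ = 0.04227 m².
Substituting r = 0.0623 m, L = 0.2097 m, θ = 138.5°: d²x/dθ² = +0.043932 m.
a = ω²·d²x/dθ² = (26.02)²·(+0.043932) = +29.744 m/s²;  |a| = 29.744 m/s².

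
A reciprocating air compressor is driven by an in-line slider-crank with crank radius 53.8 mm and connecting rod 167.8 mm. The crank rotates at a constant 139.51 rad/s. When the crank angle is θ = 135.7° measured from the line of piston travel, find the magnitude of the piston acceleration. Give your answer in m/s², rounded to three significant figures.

732

ω = 139.5 rad/s
x(θ) = r cosθ + √(L² − r² sin²θ); with ω constant, a = ω²·d²x/dθ².
d²x/dθ² = −r cosθ − r²(cos2θ)/√u − r⁴ sin²2θ/(4u^{3/2}),  u = L² − r² sin²θ = 0.026745 m².
Substituting r = 0.0538 m, L = 0.1678 m, θ = 135.7°: d²x/dθ² = +0.037593 m.
a = ω²·d²x/dθ² = (139.5)²·(+0.037593) = +731.68 m/s²;  |a| = 731.68 m/s².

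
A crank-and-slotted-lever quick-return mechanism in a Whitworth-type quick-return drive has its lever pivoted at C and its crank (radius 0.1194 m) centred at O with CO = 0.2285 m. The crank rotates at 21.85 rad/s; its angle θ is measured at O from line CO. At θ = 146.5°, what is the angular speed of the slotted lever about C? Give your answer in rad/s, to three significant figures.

ω = 21.85 rad/s
Crank pin A relative to C: A = (d + r cosθ, r sinθ); lever angle φ = atan2(r sinθ, d + r cosθ).
Differentiating tanφ: φ̇ = rω(d cosθ + r)/(d² + r² + 2dr cosθ).
d² + r² + 2dr cosθ = |CA|² = 0.020967 m²;  d cosθ + r = -0.071143 m.
|ω_lever| = |0.1194·21.85·-0.071143| / 0.020967 = 8.8522 rad/s.

8.85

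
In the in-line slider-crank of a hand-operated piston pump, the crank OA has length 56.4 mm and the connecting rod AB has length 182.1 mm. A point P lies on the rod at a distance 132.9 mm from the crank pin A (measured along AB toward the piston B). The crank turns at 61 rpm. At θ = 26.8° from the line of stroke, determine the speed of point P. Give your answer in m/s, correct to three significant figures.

ω = 6.388 rad/s.  Crank-pin speed |V_A| = rω = 0.36028 m/s, perpendicular to OA.
Rod angle: sinφ = −(r/L) sinθ ⇒ φ = -8.027°; ω_rod = −rω cosθ/√(L²−r²sin²θ) = -1.7834 rad/s.
V_P = V_A + ω_rod × AP, with AP = 0.1329 m along the rod.
Components: V_Px = −rω sinθ − a·ω_rod·sinφ = -0.19554 m/s;  V_Py = rω cosθ + a·ω_rod·cosφ = +0.086885 m/s.
|V_P| = √(V_Px² + V_Py²) = 0.21397 m/s.

0.214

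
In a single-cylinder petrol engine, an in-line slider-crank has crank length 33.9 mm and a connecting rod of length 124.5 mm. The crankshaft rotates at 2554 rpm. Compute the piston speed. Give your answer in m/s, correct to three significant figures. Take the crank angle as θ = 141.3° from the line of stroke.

4.45

ω = 2π·2554/60 = 267.5 rad/s
For an in-line slider-crank, x = r cosθ + √(L² − r² sin²θ), so v = −rω sinθ·[1 + r cosθ/√(L² − r² sin²θ)].
With r = 0.0339 m, L = 0.1245 m, θ = 141.3°: √(L² − r² sin²θ) = 0.12268 m.
v = −0.0339·267.5·0.62524·[1 + 0.0339·-0.78043/0.12268] = -4.4464 m/s.
|v| = 4.4464 m/s.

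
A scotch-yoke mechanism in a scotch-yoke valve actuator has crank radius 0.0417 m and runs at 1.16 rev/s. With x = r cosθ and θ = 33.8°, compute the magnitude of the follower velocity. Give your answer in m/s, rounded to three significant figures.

0.169

ω = 7.288 rad/s (from 1.16 rev/s).
x = r cosθ ⇒ ẋ = −rω sinθ.
|v| = rω|sinθ| = 0.0417·7.288·|sin 33.8°| = 0.16908 m/s.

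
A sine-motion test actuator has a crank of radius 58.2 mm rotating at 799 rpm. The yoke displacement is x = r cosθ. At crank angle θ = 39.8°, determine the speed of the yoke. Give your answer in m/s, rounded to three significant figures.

3.12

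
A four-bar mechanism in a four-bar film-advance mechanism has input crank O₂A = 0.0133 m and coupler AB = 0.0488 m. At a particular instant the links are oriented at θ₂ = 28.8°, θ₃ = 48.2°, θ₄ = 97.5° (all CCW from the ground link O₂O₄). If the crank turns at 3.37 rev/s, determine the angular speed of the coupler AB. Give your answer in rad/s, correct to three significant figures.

7.09

ω₂ = 21.17 rad/s (from 3.37 rev/s).
Differentiating the loop-closure r₂e^{iθ₂}+r₃e^{iθ₃}=r₁+r₄e^{iθ₄} gives r₂ω₂e^{iθ₂}+r₃ω₃e^{iθ₃}=r₄ω₄e^{iθ₄}.
Eliminating the other unknown: ω₃ = r₂ω₂ sin(θ₄−θ₂) / [r₃ sin(θ₃−θ₄)].
Numerator sine = +0.93169; denominator sine = -0.75813.
Result = 0.0133·21.17·(+0.93169) / (0.0488·(-0.75813)) = -7.092 rad/s; magnitude 7.092 rad/s.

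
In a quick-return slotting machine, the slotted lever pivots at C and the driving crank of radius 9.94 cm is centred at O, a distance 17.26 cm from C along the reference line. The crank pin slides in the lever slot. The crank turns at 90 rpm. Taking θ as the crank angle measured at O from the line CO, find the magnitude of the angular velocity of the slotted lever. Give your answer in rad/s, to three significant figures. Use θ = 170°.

11.2

ω = 9.425 rad/s (from 90 rpm).
Crank pin A relative to C: A = (d + r cosθ, r sinθ); lever angle φ = atan2(r sinθ, d + r cosθ).
Differentiating tanφ: φ̇ = rω(d cosθ + r)/(d² + r² + 2dr cosθ).
d² + r² + 2dr cosθ = |CA|² = 0.00587953 m²;  d cosθ + r = -0.070578 m.
|ω_lever| = |0.0994·9.425·-0.070578| / 0.00587953 = 11.246 rad/s.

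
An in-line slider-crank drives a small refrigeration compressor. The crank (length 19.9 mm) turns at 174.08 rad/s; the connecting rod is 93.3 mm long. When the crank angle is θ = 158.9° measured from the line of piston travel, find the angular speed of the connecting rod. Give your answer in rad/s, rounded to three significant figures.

ω = 174.1 rad/s
The rod makes angle φ with the slider axis where L sinφ = r sinθ; differentiating, L cosφ·φ̇ = r ω cosθ.
L cosφ = √(L² − r² sin²θ) = 0.093025 m.
|ω_rod| = r ω |cosθ| / √(L² − r² sin²θ) = 0.0199·174.1·0.93295/0.093025 = 34.743 rad/s.

34.7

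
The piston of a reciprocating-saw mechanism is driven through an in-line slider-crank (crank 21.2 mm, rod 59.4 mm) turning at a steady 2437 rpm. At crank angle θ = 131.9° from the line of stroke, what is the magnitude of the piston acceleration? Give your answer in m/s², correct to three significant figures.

960

ω = 2π·2437/60 = 255.2 rad/s
x(θ) = r cosθ + √(L² − r² sin²θ); with ω constant, a = ω²·d²x/dθ².
d²x/dθ² = −r cosθ − r²(cos2θ)/√u − r⁴ sin²2θ/(4u^{3/2}),  u = L² − r² sin²θ = 0.00327937 m².
Substituting r = 0.0212 m, L = 0.0594 m, θ = 131.9°: d²x/dθ² = +0.01474 m.
a = ω²·d²x/dθ² = (255.2)²·(+0.01474) = +959.98 m/s²;  |a| = 959.98 m/s².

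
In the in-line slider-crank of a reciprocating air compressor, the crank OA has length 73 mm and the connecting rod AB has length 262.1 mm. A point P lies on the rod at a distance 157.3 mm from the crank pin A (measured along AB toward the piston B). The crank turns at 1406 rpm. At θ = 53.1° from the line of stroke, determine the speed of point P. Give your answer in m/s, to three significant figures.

9.82

ω = 147.2 rad/s.  Crank-pin speed |V_A| = rω = 10.748 m/s, perpendicular to OA.
Rod angle: sinφ = −(r/L) sinθ ⇒ φ = -12.869°; ω_rod = −rω cosθ/√(L²−r²sin²θ) = -25.257 rad/s.
V_P = V_A + ω_rod × AP, with AP = 0.1573 m along the rod.
Components: V_Px = −rω sinθ − a·ω_rod·sinφ = -9.4801 m/s;  V_Py = rω cosθ + a·ω_rod·cosφ = +2.5804 m/s.
|V_P| = √(V_Px² + V_Py²) = 9.825 m/s.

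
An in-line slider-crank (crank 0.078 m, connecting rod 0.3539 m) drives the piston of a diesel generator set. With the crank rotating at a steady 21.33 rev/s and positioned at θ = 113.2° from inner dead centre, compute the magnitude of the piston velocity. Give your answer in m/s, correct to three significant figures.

8.76

ω = 2π·21.3 = 134 rad/s
For an in-line slider-crank, x = r cosθ + √(L² − r² sin²θ), so v = −rω sinθ·[1 + r cosθ/√(L² − r² sin²θ)].
With r = 0.078 m, L = 0.3539 m, θ = 113.2°: √(L² − r² sin²θ) = 0.34656 m.
v = −0.078·134·0.91914·[1 + 0.078·-0.39394/0.34656] = -8.7564 m/s.
|v| = 8.7564 m/s.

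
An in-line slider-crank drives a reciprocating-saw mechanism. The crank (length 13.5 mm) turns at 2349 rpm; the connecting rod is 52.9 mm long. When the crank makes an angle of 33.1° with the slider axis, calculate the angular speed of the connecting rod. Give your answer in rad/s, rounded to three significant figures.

ω = 246 rad/s (converted from 2349 rpm).
The rod makes angle φ with the slider axis where L sinφ = r sinθ; differentiating, L cosφ·φ̇ = r ω cosθ.
L cosφ = √(L² − r² sin²θ) = 0.052384 m.
|ω_rod| = r ω |cosθ| / √(L² − r² sin²θ) = 0.0135·246·0.83772/0.052384 = 53.106 rad/s.

53.1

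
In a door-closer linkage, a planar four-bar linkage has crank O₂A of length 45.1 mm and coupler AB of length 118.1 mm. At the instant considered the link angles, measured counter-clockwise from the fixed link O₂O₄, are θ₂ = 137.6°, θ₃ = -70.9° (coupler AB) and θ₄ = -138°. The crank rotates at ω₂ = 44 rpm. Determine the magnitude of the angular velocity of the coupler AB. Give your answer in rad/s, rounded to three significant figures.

ω₂ = 4.608 rad/s (from 44 rpm).
Differentiating the loop-closure r₂e^{iθ₂}+r₃e^{iθ₃}=r₁+r₄e^{iθ₄} gives r₂ω₂e^{iθ₂}+r₃ω₃e^{iθ₃}=r₄ω₄e^{iθ₄}.
Eliminating the other unknown: ω₃ = r₂ω₂ sin(θ₄−θ₂) / [r₃ sin(θ₃−θ₄)].
Numerator sine = +0.99523; denominator sine = +0.92119.
Result = 0.0451·4.608·(+0.99523) / (0.1181·(+0.92119)) = +1.901 rad/s; magnitude 1.901 rad/s.

1.90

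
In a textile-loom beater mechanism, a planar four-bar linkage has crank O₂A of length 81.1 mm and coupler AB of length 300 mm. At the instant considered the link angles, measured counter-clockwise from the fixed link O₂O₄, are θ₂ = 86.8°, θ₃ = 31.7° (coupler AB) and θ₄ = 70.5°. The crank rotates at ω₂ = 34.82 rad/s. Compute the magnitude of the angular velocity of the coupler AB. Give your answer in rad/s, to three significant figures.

4.22

ω₂ = 34.82 rad/s
Differentiating the loop-closure r₂e^{iθ₂}+r₃e^{iθ₃}=r₁+r₄e^{iθ₄} gives r₂ω₂e^{iθ₂}+r₃ω₃e^{iθ₃}=r₄ω₄e^{iθ₄}.
Eliminating the other unknown: ω₃ = r₂ω₂ sin(θ₄−θ₂) / [r₃ sin(θ₃−θ₄)].
Numerator sine = -0.28067; denominator sine = -0.62660.
Result = 0.0811·34.82·(-0.28067) / (0.3·(-0.62660)) = +4.2162 rad/s; magnitude 4.2162 rad/s.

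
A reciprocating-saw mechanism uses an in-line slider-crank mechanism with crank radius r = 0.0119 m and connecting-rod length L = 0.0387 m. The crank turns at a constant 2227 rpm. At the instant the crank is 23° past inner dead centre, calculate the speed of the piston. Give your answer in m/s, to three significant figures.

1.39

ω = 2π·2227/60 = 233.2 rad/s
For an in-line slider-crank, x = r cosθ + √(L² − r² sin²θ), so v = −rω sinθ·[1 + r cosθ/√(L² − r² sin²θ)].
With r = 0.0119 m, L = 0.0387 m, θ = 23°: √(L² − r² sin²θ) = 0.03842 m.
v = −0.0119·233.2·0.39073·[1 + 0.0119·0.92050/0.03842] = -1.3935 m/s.
|v| = 1.3935 m/s.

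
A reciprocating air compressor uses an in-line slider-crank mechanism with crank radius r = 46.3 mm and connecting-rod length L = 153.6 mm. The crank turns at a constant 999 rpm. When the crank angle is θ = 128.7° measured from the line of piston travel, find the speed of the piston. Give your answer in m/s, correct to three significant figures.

ω = 2π·999/60 = 104.6 rad/s
For an in-line slider-crank, x = r cosθ + √(L² − r² sin²θ), so v = −rω sinθ·[1 + r cosθ/√(L² − r² sin²θ)].
With r = 0.0463 m, L = 0.1536 m, θ = 128.7°: √(L² − r² sin²θ) = 0.14929 m.
v = −0.0463·104.6·0.78043·[1 + 0.0463·-0.62524/0.14929] = -3.0471 m/s.
|v| = 3.0471 m/s.

3.05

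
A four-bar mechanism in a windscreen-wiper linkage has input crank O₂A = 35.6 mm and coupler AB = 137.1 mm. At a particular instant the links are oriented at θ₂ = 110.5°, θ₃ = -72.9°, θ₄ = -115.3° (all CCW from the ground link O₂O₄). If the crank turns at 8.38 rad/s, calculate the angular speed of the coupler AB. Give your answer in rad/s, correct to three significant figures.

2.31

ω₂ = 8.38 rad/s
Differentiating the loop-closure r₂e^{iθ₂}+r₃e^{iθ₃}=r₁+r₄e^{iθ₄} gives r₂ω₂e^{iθ₂}+r₃ω₃e^{iθ₃}=r₄ω₄e^{iθ₄}.
Eliminating the other unknown: ω₃ = r₂ω₂ sin(θ₄−θ₂) / [r₃ sin(θ₃−θ₄)].
Numerator sine = +0.71691; denominator sine = +0.67430.
Result = 0.0356·8.38·(+0.71691) / (0.1371·(+0.67430)) = +2.3135 rad/s; magnitude 2.3135 rad/s.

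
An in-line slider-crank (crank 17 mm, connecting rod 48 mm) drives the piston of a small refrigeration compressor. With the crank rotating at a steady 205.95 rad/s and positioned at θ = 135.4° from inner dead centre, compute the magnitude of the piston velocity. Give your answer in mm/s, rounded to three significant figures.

ω = 205.9 rad/s
For an in-line slider-crank, x = r cosθ + √(L² − r² sin²θ), so v = −rω sinθ·[1 + r cosθ/√(L² − r² sin²θ)].
With r = 0.017 m, L = 0.048 m, θ = 135.4°: √(L² − r² sin²θ) = 0.046492 m.
v = −0.017·205.9·0.70215·[1 + 0.017·-0.71203/0.046492] = -1.8183 m/s.
|v| = 1.8183 m/s = 1818.3 mm/s.

1820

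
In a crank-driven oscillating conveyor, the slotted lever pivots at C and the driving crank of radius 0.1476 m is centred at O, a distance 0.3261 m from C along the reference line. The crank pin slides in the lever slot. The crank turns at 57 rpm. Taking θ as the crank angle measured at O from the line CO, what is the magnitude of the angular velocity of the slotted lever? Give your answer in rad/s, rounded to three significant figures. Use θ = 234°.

ω = 5.969 rad/s (from 57 rpm).
Crank pin A relative to C: A = (d + r cosθ, r sinθ); lever angle φ = atan2(r sinθ, d + r cosθ).
Differentiating tanφ: φ̇ = rω(d cosθ + r)/(d² + r² + 2dr cosθ).
d² + r² + 2dr cosθ = |CA|² = 0.071544 m²;  d cosθ + r = -0.044077 m.
|ω_lever| = |0.1476·5.969·-0.044077| / 0.071544 = 0.54278 rad/s.

0.543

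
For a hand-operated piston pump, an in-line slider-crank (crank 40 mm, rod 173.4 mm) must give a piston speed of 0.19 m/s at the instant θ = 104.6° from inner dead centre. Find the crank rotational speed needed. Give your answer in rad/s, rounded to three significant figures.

5.22

For an in-line slider-crank, |v_piston| = rω|sinθ|·[1 + r cosθ/√(L² − r² sin²θ)].
With r = 0.04 m, L = 0.1734 m, θ = 104.6°: the bracketed kinematic factor |dx/dθ| = 0.036399 m.
ω = v/|dx/dθ| = 0.19/0.036399 = 5.2199 rad/s.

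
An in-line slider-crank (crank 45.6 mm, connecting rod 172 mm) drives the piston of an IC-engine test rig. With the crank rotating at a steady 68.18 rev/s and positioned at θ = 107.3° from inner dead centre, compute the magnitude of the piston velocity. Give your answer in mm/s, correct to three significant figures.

ω = 2π·68.2 = 428.4 rad/s
For an in-line slider-crank, x = r cosθ + √(L² − r² sin²θ), so v = −rω sinθ·[1 + r cosθ/√(L² − r² sin²θ)].
With r = 0.0456 m, L = 0.172 m, θ = 107.3°: √(L² − r² sin²θ) = 0.1664 m.
v = −0.0456·428.4·0.95476·[1 + 0.0456·-0.29737/0.1664] = -17.131 m/s.
|v| = 17.131 m/s = 17131 mm/s.

17100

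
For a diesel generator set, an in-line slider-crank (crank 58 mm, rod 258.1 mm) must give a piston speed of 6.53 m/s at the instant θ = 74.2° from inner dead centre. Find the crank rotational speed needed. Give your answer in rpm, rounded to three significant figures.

For an in-line slider-crank, |v_piston| = rω|sinθ|·[1 + r cosθ/√(L² − r² sin²θ)].
With r = 0.058 m, L = 0.2581 m, θ = 74.2°: the bracketed kinematic factor |dx/dθ| = 0.059306 m.
ω = v/|dx/dθ| = 6.53/0.059306 = 110.11 rad/s.
N = 60ω/(2π) = 1051.4 rpm.

1050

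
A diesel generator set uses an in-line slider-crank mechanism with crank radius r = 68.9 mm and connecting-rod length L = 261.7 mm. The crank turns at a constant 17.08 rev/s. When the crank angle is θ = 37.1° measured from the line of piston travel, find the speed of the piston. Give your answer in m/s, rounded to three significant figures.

ω = 2π·17.1 = 107.3 rad/s
For an in-line slider-crank, x = r cosθ + √(L² − r² sin²θ), so v = −rω sinθ·[1 + r cosθ/√(L² − r² sin²θ)].
With r = 0.0689 m, L = 0.2617 m, θ = 37.1°: √(L² − r² sin²θ) = 0.25838 m.
v = −0.0689·107.3·0.60321·[1 + 0.0689·0.79758/0.25838] = -5.4088 m/s.
|v| = 5.4088 m/s.

5.41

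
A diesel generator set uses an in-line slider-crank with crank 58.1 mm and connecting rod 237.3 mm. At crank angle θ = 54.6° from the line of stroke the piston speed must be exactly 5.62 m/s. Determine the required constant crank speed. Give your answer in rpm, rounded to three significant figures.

For an in-line slider-crank, |v_piston| = rω|sinθ|·[1 + r cosθ/√(L² − r² sin²θ)].
With r = 0.0581 m, L = 0.2373 m, θ = 54.6°: the bracketed kinematic factor |dx/dθ| = 0.054214 m.
ω = v/|dx/dθ| = 5.62/0.054214 = 103.66 rad/s.
N = 60ω/(2π) = 989.92 rpm.

990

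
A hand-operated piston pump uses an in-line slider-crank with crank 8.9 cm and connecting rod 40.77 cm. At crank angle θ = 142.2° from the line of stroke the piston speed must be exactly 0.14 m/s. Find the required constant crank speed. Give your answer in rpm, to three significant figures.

For an in-line slider-crank, |v_piston| = rω|sinθ|·[1 + r cosθ/√(L² − r² sin²θ)].
With r = 0.089 m, L = 0.4077 m, θ = 142.2°: the bracketed kinematic factor |dx/dθ| = 0.045054 m.
ω = v/|dx/dθ| = 0.14/0.045054 = 3.1074 rad/s.
N = 60ω/(2π) = 29.673 rpm.

29.7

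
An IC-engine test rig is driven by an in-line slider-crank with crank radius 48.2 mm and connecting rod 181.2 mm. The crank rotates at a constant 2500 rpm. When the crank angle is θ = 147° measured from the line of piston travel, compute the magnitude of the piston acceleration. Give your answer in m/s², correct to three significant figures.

ω = 2π·2500/60 = 261.8 rad/s
x(θ) = r cosθ + √(L² − r² sin²θ); with ω constant, a = ω²·d²x/dθ².
d²x/dθ² = −r cosθ − r²(cos2θ)/√u − r⁴ sin²2θ/(4u^{3/2}),  u = L² − r² sin²θ = 0.0321443 m².
Substituting r = 0.0482 m, L = 0.1812 m, θ = 147°: d²x/dθ² = +0.034958 m.
a = ω²·d²x/dθ² = (261.8)²·(+0.034958) = +2396 m/s²;  |a| = 2396 m/s².

2400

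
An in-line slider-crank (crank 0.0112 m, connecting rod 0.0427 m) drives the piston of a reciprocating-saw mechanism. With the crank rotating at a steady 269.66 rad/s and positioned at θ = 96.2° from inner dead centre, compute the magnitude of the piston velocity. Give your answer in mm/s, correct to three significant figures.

2910

ω = 269.7 rad/s
For an in-line slider-crank, x = r cosθ + √(L² − r² sin²θ), so v = −rω sinθ·[1 + r cosθ/√(L² − r² sin²θ)].
With r = 0.0112 m, L = 0.0427 m, θ = 96.2°: √(L² − r² sin²θ) = 0.041223 m.
v = −0.0112·269.7·0.99415·[1 + 0.0112·-0.10800/0.041223] = -2.9144 m/s.
|v| = 2.9144 m/s = 2914.4 mm/s.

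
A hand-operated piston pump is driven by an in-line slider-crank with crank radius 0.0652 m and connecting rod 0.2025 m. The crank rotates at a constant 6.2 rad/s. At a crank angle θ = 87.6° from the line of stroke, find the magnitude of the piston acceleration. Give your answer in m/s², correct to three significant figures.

ω = 6.2 rad/s
x(θ) = r cosθ + √(L² − r² sin²θ); with ω constant, a = ω²·d²x/dθ².
d²x/dθ² = −r cosθ − r²(cos2θ)/√u − r⁴ sin²2θ/(4u^{3/2}),  u = L² − r² sin²θ = 0.0367627 m².
Substituting r = 0.0652 m, L = 0.2025 m, θ = 87.6°: d²x/dθ² = +0.019359 m.
a = ω²·d²x/dθ² = (6.2)²·(+0.019359) = +0.74415 m/s²;  |a| = 0.74415 m/s².

0.744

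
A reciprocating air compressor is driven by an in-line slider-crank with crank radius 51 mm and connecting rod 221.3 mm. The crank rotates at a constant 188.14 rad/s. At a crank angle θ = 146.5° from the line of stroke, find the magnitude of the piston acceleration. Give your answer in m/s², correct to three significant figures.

1340

ω = 188.1 rad/s
x(θ) = r cosθ + √(L² − r² sin²θ); with ω constant, a = ω²·d²x/dθ².
d²x/dθ² = −r cosθ − r²(cos2θ)/√u − r⁴ sin²2θ/(4u^{3/2}),  u = L² − r² sin²θ = 0.0481813 m².
Substituting r = 0.051 m, L = 0.2213 m, θ = 146.5°: d²x/dθ² = +0.037763 m.
a = ω²·d²x/dθ² = (188.1)²·(+0.037763) = +1336.7 m/s²;  |a| = 1336.7 m/s².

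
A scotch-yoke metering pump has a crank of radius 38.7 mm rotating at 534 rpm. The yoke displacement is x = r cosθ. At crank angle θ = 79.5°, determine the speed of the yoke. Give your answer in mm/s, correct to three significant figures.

ω = 55.92 rad/s (from 534 rpm).
x = r cosθ ⇒ ẋ = −rω sinθ.
|v| = rω|sinθ| = 0.0387·55.92·|sin 79.5°| = 2.1279 m/s = 2127.9 mm/s.

2130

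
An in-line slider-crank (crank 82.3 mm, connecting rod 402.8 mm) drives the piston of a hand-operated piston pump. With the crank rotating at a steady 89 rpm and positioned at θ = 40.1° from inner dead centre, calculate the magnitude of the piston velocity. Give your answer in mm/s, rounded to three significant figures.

ω = 2π·89/60 = 9.32 rad/s
For an in-line slider-crank, x = r cosθ + √(L² − r² sin²θ), so v = −rω sinθ·[1 + r cosθ/√(L² − r² sin²θ)].
With r = 0.0823 m, L = 0.4028 m, θ = 40.1°: √(L² − r² sin²θ) = 0.3993 m.
v = −0.0823·9.32·0.64412·[1 + 0.0823·0.76492/0.3993] = -0.57196 m/s.
|v| = 0.57196 m/s = 571.96 mm/s.

572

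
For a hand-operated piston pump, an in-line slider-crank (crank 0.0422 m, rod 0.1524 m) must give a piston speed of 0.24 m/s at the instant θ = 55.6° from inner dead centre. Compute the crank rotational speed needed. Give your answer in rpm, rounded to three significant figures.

For an in-line slider-crank, |v_piston| = rω|sinθ|·[1 + r cosθ/√(L² − r² sin²θ)].
With r = 0.0422 m, L = 0.1524 m, θ = 55.6°: the bracketed kinematic factor |dx/dθ| = 0.040415 m.
ω = v/|dx/dθ| = 0.24/0.040415 = 5.9384 rad/s.
N = 60ω/(2π) = 56.707 rpm.

56.7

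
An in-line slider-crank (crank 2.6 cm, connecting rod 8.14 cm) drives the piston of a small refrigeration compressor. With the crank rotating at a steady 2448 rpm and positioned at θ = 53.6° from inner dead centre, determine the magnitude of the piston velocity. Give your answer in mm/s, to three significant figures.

ω = 2π·2448/60 = 256.4 rad/s
For an in-line slider-crank, x = r cosθ + √(L² − r² sin²θ), so v = −rω sinθ·[1 + r cosθ/√(L² − r² sin²θ)].
With r = 0.026 m, L = 0.0814 m, θ = 53.6°: √(L² − r² sin²θ) = 0.078664 m.
v = −0.026·256.4·0.80489·[1 + 0.026·0.59342/0.078664] = -6.417 m/s.
|v| = 6.417 m/s = 6417 mm/s.

6420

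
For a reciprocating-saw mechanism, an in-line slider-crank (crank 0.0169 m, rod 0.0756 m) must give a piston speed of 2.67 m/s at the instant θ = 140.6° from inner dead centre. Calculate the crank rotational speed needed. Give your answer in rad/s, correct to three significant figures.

302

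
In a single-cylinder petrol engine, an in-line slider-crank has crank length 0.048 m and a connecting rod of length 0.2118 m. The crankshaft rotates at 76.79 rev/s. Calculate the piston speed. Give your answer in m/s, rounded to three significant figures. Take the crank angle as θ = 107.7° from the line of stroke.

ω = 2π·76.8 = 482.5 rad/s
For an in-line slider-crank, x = r cosθ + √(L² − r² sin²θ), so v = −rω sinθ·[1 + r cosθ/√(L² − r² sin²θ)].
With r = 0.048 m, L = 0.2118 m, θ = 107.7°: √(L² − r² sin²θ) = 0.2068 m.
v = −0.048·482.5·0.95266·[1 + 0.048·-0.30403/0.2068] = -20.506 m/s.
|v| = 20.506 m/s.

20.5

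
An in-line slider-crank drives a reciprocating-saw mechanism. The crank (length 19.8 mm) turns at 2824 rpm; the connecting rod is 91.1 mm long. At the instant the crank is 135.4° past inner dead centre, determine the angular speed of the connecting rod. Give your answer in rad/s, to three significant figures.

46.3

ω = 295.7 rad/s (converted from 2824 rpm).
The rod makes angle φ with the slider axis where L sinφ = r sinθ; differentiating, L cosφ·φ̇ = r ω cosθ.
L cosφ = √(L² − r² sin²θ) = 0.090033 m.
|ω_rod| = r ω |cosθ| / √(L² − r² sin²θ) = 0.0198·295.7·0.71203/0.090033 = 46.308 rad/s.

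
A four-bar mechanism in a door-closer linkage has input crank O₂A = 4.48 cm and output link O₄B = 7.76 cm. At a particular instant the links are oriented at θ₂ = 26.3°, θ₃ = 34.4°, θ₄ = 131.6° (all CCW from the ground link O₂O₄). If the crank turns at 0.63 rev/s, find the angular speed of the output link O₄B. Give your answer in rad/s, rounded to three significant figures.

ω₂ = 3.958 rad/s (from 0.63 rev/s).
Differentiating the loop-closure r₂e^{iθ₂}+r₃e^{iθ₃}=r₁+r₄e^{iθ₄} gives r₂ω₂e^{iθ₂}+r₃ω₃e^{iθ₃}=r₄ω₄e^{iθ₄}.
Eliminating the other unknown: ω₄ = r₂ω₂ sin(θ₂−θ₃) / [r₄ sin(θ₄−θ₃)].
Numerator sine = -0.14090; denominator sine = +0.99211.
Result = 0.0448·3.958·(-0.14090) / (0.0776·(+0.99211)) = -0.32456 rad/s; magnitude 0.32456 rad/s.

0.325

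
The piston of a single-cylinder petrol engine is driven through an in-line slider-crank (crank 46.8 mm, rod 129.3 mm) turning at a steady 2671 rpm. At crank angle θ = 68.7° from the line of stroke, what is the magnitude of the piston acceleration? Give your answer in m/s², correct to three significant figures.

318

ω = 2π·2671/60 = 279.7 rad/s
x(θ) = r cosθ + √(L² − r² sin²θ); with ω constant, a = ω²·d²x/dθ².
d²x/dθ² = −r cosθ − r²(cos2θ)/√u − r⁴ sin²2θ/(4u^{3/2}),  u = L² − r² sin²θ = 0.0148173 m².
Substituting r = 0.0468 m, L = 0.1293 m, θ = 68.7°: d²x/dθ² = -0.0040601 m.
a = ω²·d²x/dθ² = (279.7)²·(-0.0040601) = -317.64 m/s²;  |a| = 317.64 m/s².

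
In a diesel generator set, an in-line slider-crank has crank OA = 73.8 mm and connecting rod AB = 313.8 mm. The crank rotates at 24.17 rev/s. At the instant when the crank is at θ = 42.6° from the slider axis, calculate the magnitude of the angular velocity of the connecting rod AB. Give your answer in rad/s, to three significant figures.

26.6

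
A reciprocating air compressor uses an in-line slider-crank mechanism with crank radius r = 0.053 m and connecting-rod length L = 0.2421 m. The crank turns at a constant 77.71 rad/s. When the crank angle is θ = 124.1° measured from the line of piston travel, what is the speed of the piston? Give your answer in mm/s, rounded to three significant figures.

ω = 77.71 rad/s
For an in-line slider-crank, x = r cosθ + √(L² − r² sin²θ), so v = −rω sinθ·[1 + r cosθ/√(L² − r² sin²θ)].
With r = 0.053 m, L = 0.2421 m, θ = 124.1°: √(L² − r² sin²θ) = 0.23809 m.
v = −0.053·77.71·0.82806·[1 + 0.053·-0.56064/0.23809] = -2.9848 m/s.
|v| = 2.9848 m/s = 2984.8 mm/s.

2980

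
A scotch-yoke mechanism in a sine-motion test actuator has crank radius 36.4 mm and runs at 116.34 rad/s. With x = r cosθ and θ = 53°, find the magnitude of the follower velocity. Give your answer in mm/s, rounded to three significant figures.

3380

ω = 116.3 rad/s
x = r cosθ ⇒ ẋ = −rω sinθ.
|v| = rω|sinθ| = 0.0364·116.3·|sin 53°| = 3.382 m/s = 3382 mm/s.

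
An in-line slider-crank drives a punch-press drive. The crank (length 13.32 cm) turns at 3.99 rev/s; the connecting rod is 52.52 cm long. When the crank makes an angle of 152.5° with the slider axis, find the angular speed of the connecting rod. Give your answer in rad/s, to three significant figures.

ω = 25.07 rad/s (converted from 3.99 rev/s).
The rod makes angle φ with the slider axis where L sinφ = r sinθ; differentiating, L cosφ·φ̇ = r ω cosθ.
L cosφ = √(L² − r² sin²θ) = 0.52159 m.
|ω_rod| = r ω |cosθ| / √(L² − r² sin²θ) = 0.1332·25.07·0.88701/0.52159 = 5.6788 rad/s.

5.68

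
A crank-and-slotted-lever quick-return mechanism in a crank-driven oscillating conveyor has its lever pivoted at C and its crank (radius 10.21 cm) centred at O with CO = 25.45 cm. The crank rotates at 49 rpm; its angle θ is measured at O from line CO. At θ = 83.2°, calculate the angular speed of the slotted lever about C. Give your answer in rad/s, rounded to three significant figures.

ω = 5.131 rad/s (from 49 rpm).
Crank pin A relative to C: A = (d + r cosθ, r sinθ); lever angle φ = atan2(r sinθ, d + r cosθ).
Differentiating tanφ: φ̇ = rω(d cosθ + r)/(d² + r² + 2dr cosθ).
d² + r² + 2dr cosθ = |CA|² = 0.081348 m²;  d cosθ + r = +0.13223 m.
|ω_lever| = |0.1021·5.131·+0.13223| / 0.081348 = 0.85162 rad/s.

0.852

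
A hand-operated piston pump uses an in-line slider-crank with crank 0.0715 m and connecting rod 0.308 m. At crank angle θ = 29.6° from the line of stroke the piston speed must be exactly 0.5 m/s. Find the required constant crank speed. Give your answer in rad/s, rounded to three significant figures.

11.8

For an in-line slider-crank, |v_piston| = rω|sinθ|·[1 + r cosθ/√(L² − r² sin²θ)].
With r = 0.0715 m, L = 0.308 m, θ = 29.6°: the bracketed kinematic factor |dx/dθ| = 0.042493 m.
ω = v/|dx/dθ| = 0.5/0.042493 = 11.767 rad/s.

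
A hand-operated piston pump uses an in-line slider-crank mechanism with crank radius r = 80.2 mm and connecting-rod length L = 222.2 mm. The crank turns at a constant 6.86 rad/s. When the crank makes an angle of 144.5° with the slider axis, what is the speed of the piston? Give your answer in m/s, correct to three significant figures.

ω = 6.86 rad/s
For an in-line slider-crank, x = r cosθ + √(L² − r² sin²θ), so v = −rω sinθ·[1 + r cosθ/√(L² − r² sin²θ)].
With r = 0.0802 m, L = 0.2222 m, θ = 144.5°: √(L² − r² sin²θ) = 0.21726 m.
v = −0.0802·6.86·0.58070·[1 + 0.0802·-0.81412/0.21726] = -0.22347 m/s.
|v| = 0.22347 m/s.

0.223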